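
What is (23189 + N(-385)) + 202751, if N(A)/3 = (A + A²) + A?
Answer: 668305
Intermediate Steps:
N(A) = 3*A² + 6*A (N(A) = 3*((A + A²) + A) = 3*(A² + 2*A) = 3*A² + 6*A)
(23189 + N(-385)) + 202751 = (23189 + 3*(-385)*(2 - 385)) + 202751 = (23189 + 3*(-385)*(-383)) + 202751 = (23189 + 442365) + 202751 = 465554 + 202751 = 668305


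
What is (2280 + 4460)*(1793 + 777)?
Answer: 17321800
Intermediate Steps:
(2280 + 4460)*(1793 + 777) = 6740*2570 = 17321800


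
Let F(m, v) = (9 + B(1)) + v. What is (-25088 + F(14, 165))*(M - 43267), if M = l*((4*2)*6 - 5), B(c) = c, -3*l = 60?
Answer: 1099335951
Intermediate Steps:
l = -20 (l = -1/3*60 = -20)
M = -860 (M = -20*((4*2)*6 - 5) = -20*(8*6 - 5) = -20*(48 - 5) = -20*43 = -860)
F(m, v) = 10 + v (F(m, v) = (9 + 1) + v = 10 + v)
(-25088 + F(14, 165))*(M - 43267) = (-25088 + (10 + 165))*(-860 - 43267) = (-25088 + 175)*(-44127) = -24913*(-44127) = 1099335951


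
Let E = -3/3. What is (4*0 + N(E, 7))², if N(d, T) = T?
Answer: 49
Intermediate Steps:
E = -1 (E = -3*⅓ = -1)
(4*0 + N(E, 7))² = (4*0 + 7)² = (0 + 7)² = 7² = 49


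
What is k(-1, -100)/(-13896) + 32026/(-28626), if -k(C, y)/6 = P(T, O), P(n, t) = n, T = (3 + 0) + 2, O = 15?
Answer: -4112727/3683212 ≈ -1.1166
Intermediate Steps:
T = 5 (T = 3 + 2 = 5)
k(C, y) = -30 (k(C, y) = -6*5 = -30)
k(-1, -100)/(-13896) + 32026/(-28626) = -30/(-13896) + 32026/(-28626) = -30*(-1/13896) + 32026*(-1/28626) = 5/2316 - 16013/14313 = -4112727/3683212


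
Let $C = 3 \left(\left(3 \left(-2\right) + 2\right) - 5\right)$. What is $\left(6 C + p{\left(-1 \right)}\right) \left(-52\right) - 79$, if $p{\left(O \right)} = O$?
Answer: $8397$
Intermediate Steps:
$C = -27$ ($C = 3 \left(\left(-6 + 2\right) - 5\right) = 3 \left(-4 - 5\right) = 3 \left(-9\right) = -27$)
$\left(6 C + p{\left(-1 \right)}\right) \left(-52\right) - 79 = \left(6 \left(-27\right) - 1\right) \left(-52\right) - 79 = \left(-162 - 1\right) \left(-52\right) - 79 = \left(-163\right) \left(-52\right) - 79 = 8476 - 79 = 8397$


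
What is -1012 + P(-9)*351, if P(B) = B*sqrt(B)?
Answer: -1012 - 9477*I ≈ -1012.0 - 9477.0*I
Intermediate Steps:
P(B) = B**(3/2)
-1012 + P(-9)*351 = -1012 + (-9)**(3/2)*351 = -1012 - 27*I*351 = -1012 - 9477*I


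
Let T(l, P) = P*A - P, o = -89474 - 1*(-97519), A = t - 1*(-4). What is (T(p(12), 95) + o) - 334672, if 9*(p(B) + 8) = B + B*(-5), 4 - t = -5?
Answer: -325487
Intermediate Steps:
t = 9 (t = 4 - 1*(-5) = 4 + 5 = 9)
A = 13 (A = 9 - 1*(-4) = 9 + 4 = 13)
o = 8045 (o = -89474 + 97519 = 8045)
p(B) = -8 - 4*B/9 (p(B) = -8 + (B + B*(-5))/9 = -8 + (B - 5*B)/9 = -8 + (-4*B)/9 = -8 - 4*B/9)
T(l, P) = 12*P (T(l, P) = P*13 - P = 13*P - P = 12*P)
(T(p(12), 95) + o) - 334672 = (12*95 + 8045) - 334672 = (1140 + 8045) - 334672 = 9185 - 334672 = -325487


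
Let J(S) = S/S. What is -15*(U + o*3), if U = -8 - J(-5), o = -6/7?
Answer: 1215/7 ≈ 173.57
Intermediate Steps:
o = -6/7 (o = -6*⅐ = -6/7 ≈ -0.85714)
J(S) = 1
U = -9 (U = -8 - 1*1 = -8 - 1 = -9)
-15*(U + o*3) = -15*(-9 - 6/7*3) = -15*(-9 - 18/7) = -15*(-81/7) = 1215/7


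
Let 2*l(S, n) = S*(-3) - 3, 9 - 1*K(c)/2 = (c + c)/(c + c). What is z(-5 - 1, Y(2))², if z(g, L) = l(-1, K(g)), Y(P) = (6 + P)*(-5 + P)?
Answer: 0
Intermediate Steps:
K(c) = 16 (K(c) = 18 - 2*(c + c)/(c + c) = 18 - 2*2*c/(2*c) = 18 - 2*2*c*1/(2*c) = 18 - 2*1 = 18 - 2 = 16)
l(S, n) = -3/2 - 3*S/2 (l(S, n) = (S*(-3) - 3)/2 = (-3*S - 3)/2 = (-3 - 3*S)/2 = -3/2 - 3*S/2)
Y(P) = (-5 + P)*(6 + P)
z(g, L) = 0 (z(g, L) = -3/2 - 3/2*(-1) = -3/2 + 3/2 = 0)
z(-5 - 1, Y(2))² = 0² = 0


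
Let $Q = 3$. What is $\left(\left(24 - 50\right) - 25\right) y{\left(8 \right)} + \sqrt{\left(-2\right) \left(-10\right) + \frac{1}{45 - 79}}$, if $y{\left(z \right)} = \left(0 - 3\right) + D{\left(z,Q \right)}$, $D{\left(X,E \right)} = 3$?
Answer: $\frac{\sqrt{23086}}{34} \approx 4.4688$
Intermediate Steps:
$y{\left(z \right)} = 0$ ($y{\left(z \right)} = \left(0 - 3\right) + 3 = -3 + 3 = 0$)
$\left(\left(24 - 50\right) - 25\right) y{\left(8 \right)} + \sqrt{\left(-2\right) \left(-10\right) + \frac{1}{45 - 79}} = \left(\left(24 - 50\right) - 25\right) 0 + \sqrt{\left(-2\right) \left(-10\right) + \frac{1}{45 - 79}} = \left(-26 - 25\right) 0 + \sqrt{20 + \frac{1}{-34}} = \left(-51\right) 0 + \sqrt{20 - \frac{1}{34}} = 0 + \sqrt{\frac{679}{34}} = 0 + \frac{\sqrt{23086}}{34} = \frac{\sqrt{23086}}{34}$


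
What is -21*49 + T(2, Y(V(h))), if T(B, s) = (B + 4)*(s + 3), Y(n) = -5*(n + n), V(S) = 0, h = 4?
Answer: -1011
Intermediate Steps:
Y(n) = -10*n
T(B, s) = (3 + s)*(4 + B) (T(B, s) = (4 + B)*(3 + s) = (3 + s)*(4 + B))
-21*49 + T(2, Y(V(h))) = -21*49 + (12 + 3*2 + 4*(-10*0) + 2*(-10*0)) = -1029 + (12 + 6 + 4*0 + 2*0) = -1029 + (12 + 6 + 0 + 0) = -1029 + 18 = -1011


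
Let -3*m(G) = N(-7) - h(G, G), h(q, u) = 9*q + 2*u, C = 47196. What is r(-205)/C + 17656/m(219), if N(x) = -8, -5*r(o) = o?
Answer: 2499976825/114072732 ≈ 21.916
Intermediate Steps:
r(o) = -o/5
h(q, u) = 2*u + 9*q
m(G) = 8/3 + 11*G/3 (m(G) = -(-8 - (2*G + 9*G))/3 = -(-8 - 11*G)/3 = 8/3 + 11*G/3)
r(-205)/C + 17656/m(219) = -⅕*(-205)/47196 + 17656/(8/3 + (11/3)*219) = 41*(1/47196) + 17656/(8/3 + 803) = 41/47196 + 17656/(2417/3) = 41/47196 + 17656*(3/2417) = 41/47196 + 52968/2417 = 2499976825/114072732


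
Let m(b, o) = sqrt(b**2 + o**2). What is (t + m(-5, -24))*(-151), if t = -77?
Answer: 11627 - 151*sqrt(601) ≈ 7925.2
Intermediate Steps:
(t + m(-5, -24))*(-151) = (-77 + sqrt((-5)**2 + (-24)**2))*(-151) = (-77 + sqrt(25 + 576))*(-151) = (-77 + sqrt(601))*(-151) = 11627 - 151*sqrt(601)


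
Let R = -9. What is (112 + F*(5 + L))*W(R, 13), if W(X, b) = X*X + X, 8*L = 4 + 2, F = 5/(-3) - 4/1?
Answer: 5718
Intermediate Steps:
F = -17/3 (F = 5*(-⅓) - 4*1 = -5/3 - 4 = -17/3 ≈ -5.6667)
L = ¾ (L = (4 + 2)/8 = (⅛)*6 = ¾ ≈ 0.75000)
W(X, b) = X + X² (W(X, b) = X² + X = X + X²)
(112 + F*(5 + L))*W(R, 13) = (112 - 17*(5 + ¾)/3)*(-9*(1 - 9)) = (112 - 17/3*23/4)*(-9*(-8)) = (112 - 391/12)*72 = (953/12)*72 = 5718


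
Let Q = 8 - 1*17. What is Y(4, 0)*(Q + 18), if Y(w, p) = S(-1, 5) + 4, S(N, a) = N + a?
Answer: 72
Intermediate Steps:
Q = -9 (Q = 8 - 17 = -9)
Y(w, p) = 8 (Y(w, p) = (-1 + 5) + 4 = 4 + 4 = 8)
Y(4, 0)*(Q + 18) = 8*(-9 + 18) = 8*9 = 72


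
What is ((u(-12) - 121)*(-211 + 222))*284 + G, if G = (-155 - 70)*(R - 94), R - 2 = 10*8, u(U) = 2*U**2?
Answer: 524408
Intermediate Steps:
R = 82 (R = 2 + 10*8 = 2 + 80 = 82)
G = 2700 (G = (-155 - 70)*(82 - 94) = -225*(-12) = 2700)
((u(-12) - 121)*(-211 + 222))*284 + G = ((2*(-12)**2 - 121)*(-211 + 222))*284 + 2700 = ((2*144 - 121)*11)*284 + 2700 = ((288 - 121)*11)*284 + 2700 = (167*11)*284 + 2700 = 1837*284 + 2700 = 521708 + 2700 = 524408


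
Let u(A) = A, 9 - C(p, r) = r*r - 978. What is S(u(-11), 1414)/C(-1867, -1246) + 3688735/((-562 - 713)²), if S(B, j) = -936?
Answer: 1144940182163/504440866125 ≈ 2.2697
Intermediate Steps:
C(p, r) = 987 - r² (C(p, r) = 9 - (r*r - 978) = 9 - (r² - 978) = 9 - (-978 + r²) = 9 + (978 - r²) = 987 - r²)
S(u(-11), 1414)/C(-1867, -1246) + 3688735/((-562 - 713)²) = -936/(987 - 1*(-1246)²) + 3688735/((-562 - 713)²) = -936/(987 - 1*1552516) + 3688735/((-1275)²) = -936/(987 - 1552516) + 3688735/1625625 = -936/(-1551529) + 3688735*(1/1625625) = -936*(-1/1551529) + 737747/325125 = 936/1551529 + 737747/325125 = 1144940182163/504440866125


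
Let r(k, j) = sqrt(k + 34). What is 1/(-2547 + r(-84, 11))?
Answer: -2547/6487259 - 5*I*sqrt(2)/6487259 ≈ -0.00039262 - 1.09e-6*I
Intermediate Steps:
r(k, j) = sqrt(34 + k)
1/(-2547 + r(-84, 11)) = 1/(-2547 + sqrt(34 - 84)) = 1/(-2547 + sqrt(-50)) = 1/(-2547 + 5*I*sqrt(2))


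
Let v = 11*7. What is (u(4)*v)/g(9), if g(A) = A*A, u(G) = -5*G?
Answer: -1540/81 ≈ -19.012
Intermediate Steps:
v = 77
g(A) = A²
(u(4)*v)/g(9) = (-5*4*77)/(9²) = -20*77/81 = -1540*1/81 = -1540/81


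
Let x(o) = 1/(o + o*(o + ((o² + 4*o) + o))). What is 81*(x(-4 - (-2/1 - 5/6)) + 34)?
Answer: 3236922/1169 ≈ 2769.0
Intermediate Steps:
x(o) = 1/(o + o*(o² + 6*o)) (x(o) = 1/(o + o*(o + (o² + 5*o))) = 1/(o + o*(o² + 6*o)))
81*(x(-4 - (-2/1 - 5/6)) + 34) = 81*(1/((-4 - (-2/1 - 5/6))*(1 + (-4 - (-2/1 - 5/6))² + 6*(-4 - (-2/1 - 5/6)))) + 34) = 81*(1/((-4 - (-2*1 - 5*⅙))*(1 + (-4 - (-2*1 - 5*⅙))² + 6*(-4 - (-2*1 - 5*⅙)))) + 34) = 81*(1/((-4 - (-2 - ⅚))*(1 + (-4 - (-2 - ⅚))² + 6*(-4 - (-2 - ⅚)))) + 34) = 81*(1/((-4 - 1*(-17/6))*(1 + (-4 - 1*(-17/6))² + 6*(-4 - 1*(-17/6)))) + 34) = 81*(1/((-4 + 17/6)*(1 + (-4 + 17/6)² + 6*(-4 + 17/6))) + 34) = 81*(1/((-7/6)*(1 + (-7/6)² + 6*(-7/6))) + 34) = 81*(-6/(7*(1 + 49/36 - 7)) + 34) = 81*(-6/(7*(-167/36)) + 34) = 81*(-6/7*(-36/167) + 34) = 81*(216/1169 + 34) = 81*(39962/1169) = 3236922/1169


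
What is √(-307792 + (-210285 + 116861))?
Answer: 8*I*√6269 ≈ 633.42*I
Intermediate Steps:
√(-307792 + (-210285 + 116861)) = √(-307792 - 93424) = √(-401216) = 8*I*√6269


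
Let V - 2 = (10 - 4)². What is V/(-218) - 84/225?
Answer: -4477/8175 ≈ -0.54765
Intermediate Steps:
V = 38 (V = 2 + (10 - 4)² = 2 + 6² = 2 + 36 = 38)
V/(-218) - 84/225 = 38/(-218) - 84/225 = 38*(-1/218) - 84*1/225 = -19/109 - 28/75 = -4477/8175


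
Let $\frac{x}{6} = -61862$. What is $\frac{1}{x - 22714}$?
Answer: $- \frac{1}{393886} \approx -2.5388 \cdot 10^{-6}$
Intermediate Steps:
$x = -371172$ ($x = 6 \left(-61862\right) = -371172$)
$\frac{1}{x - 22714} = \frac{1}{-371172 - 22714} = \frac{1}{-393886} = - \frac{1}{393886}$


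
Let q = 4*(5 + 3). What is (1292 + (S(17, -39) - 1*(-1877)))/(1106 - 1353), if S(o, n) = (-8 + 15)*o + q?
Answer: -3320/247 ≈ -13.441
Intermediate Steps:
q = 32 (q = 4*8 = 32)
S(o, n) = 32 + 7*o (S(o, n) = (-8 + 15)*o + 32 = 7*o + 32 = 32 + 7*o)
(1292 + (S(17, -39) - 1*(-1877)))/(1106 - 1353) = (1292 + ((32 + 7*17) - 1*(-1877)))/(1106 - 1353) = (1292 + ((32 + 119) + 1877))/(-247) = (1292 + (151 + 1877))*(-1/247) = (1292 + 2028)*(-1/247) = 3320*(-1/247) = -3320/247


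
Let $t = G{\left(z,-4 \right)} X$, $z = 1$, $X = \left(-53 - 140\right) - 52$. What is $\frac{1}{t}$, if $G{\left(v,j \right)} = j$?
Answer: $\frac{1}{980} \approx 0.0010204$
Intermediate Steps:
$X = -245$ ($X = -193 - 52 = -245$)
$t = 980$ ($t = \left(-4\right) \left(-245\right) = 980$)
$\frac{1}{t} = \frac{1}{980}$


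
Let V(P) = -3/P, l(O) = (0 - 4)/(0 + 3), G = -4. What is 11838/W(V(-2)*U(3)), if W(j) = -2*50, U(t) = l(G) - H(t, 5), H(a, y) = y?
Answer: -5919/50 ≈ -118.38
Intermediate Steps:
l(O) = -4/3
U(t) = -19/3 (U(t) = -4/3 - 1*5 = -4/3 - 5 = -19/3)
W(j) = -100
11838/W(V(-2)*U(3)) = 11838/(-100) = 11838*(-1/100) = -5919/50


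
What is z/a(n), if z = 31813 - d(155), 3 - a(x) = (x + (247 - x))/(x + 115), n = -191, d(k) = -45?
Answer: 127432/25 ≈ 5097.3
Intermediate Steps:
a(x) = 3 - 247/(115 + x) (a(x) = 3 - (x + (247 - x))/(x + 115) = 3 - 247/(115 + x))
z = 31858 (z = 31813 - 1*(-45) = 31813 + 45 = 31858)
z/a(n) = 31858/(((98 + 3*(-191))/(115 - 191))) = 31858/(((98 - 573)/(-76))) = 31858/((-1/76*(-475))) = 31858/(25/4) = 31858*(4/25) = 127432/25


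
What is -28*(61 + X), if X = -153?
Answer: 2576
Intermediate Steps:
-28*(61 + X) = -28*(61 - 153) = -28*(-92) = 2576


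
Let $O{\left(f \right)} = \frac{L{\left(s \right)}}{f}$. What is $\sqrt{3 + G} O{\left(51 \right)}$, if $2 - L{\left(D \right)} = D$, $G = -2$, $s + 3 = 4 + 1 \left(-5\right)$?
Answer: $\frac{2}{17} \approx 0.11765$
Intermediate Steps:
$s = -4$ ($s = -3 + \left(4 + 1 \left(-5\right)\right) = -3 + \left(4 - 5\right) = -3 - 1 = -4$)
$L{\left(D \right)} = 2 - D$
$O{\left(f \right)} = \frac{6}{f}$ ($O{\left(f \right)} = \frac{2 - -4}{f} = \frac{2 + 4}{f} = \frac{6}{f}$)
$\sqrt{3 + G} O{\left(51 \right)} = \sqrt{3 - 2} \cdot \frac{6}{51} = \sqrt{1} \cdot 6 \cdot \frac{1}{51} = 1 \cdot \frac{2}{17} = \frac{2}{17}$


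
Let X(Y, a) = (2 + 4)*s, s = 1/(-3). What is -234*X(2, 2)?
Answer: 468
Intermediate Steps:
s = -⅓ ≈ -0.33333
X(Y, a) = -2 (X(Y, a) = (2 + 4)*(-⅓) = 6*(-⅓) = -2)
-234*X(2, 2) = -234*(-2) = 468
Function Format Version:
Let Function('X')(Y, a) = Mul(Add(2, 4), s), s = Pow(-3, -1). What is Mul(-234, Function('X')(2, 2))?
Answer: 468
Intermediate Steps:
s = Rational(-1, 3) ≈ -0.33333
Function('X')(Y, a) = -2 (Function('X')(Y, a) = Mul(Add(2, 4), Rational(-1, 3)) = Mul(6, Rational(-1, 3)) = -2)
Mul(-234, Function('X')(2, 2)) = Mul(-234, -2) = 468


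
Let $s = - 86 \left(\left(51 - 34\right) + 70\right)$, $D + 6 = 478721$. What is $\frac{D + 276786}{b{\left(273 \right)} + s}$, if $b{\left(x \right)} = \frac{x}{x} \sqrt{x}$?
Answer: $- \frac{1884219494}{18660017} - \frac{755501 \sqrt{273}}{55980051} \approx -101.2$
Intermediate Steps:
$D = 478715$ ($D = -6 + 478721 = 478715$)
$s = -7482$ ($s = - 86 \left(\left(51 - 34\right) + 70\right) = - 86 \left(17 + 70\right) = \left(-86\right) 87 = -7482$)
$b{\left(x \right)} = \sqrt{x}$ ($b{\left(x \right)} = 1 \sqrt{x} = \sqrt{x}$)
$\frac{D + 276786}{b{\left(273 \right)} + s} = \frac{478715 + 276786}{\sqrt{273} - 7482} = \frac{755501}{-7482 + \sqrt{273}}$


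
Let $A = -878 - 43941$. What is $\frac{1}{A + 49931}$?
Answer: $\frac{1}{5112} \approx 0.00019562$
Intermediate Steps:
$A = -44819$ ($A = -878 - 43941 = -44819$)
$\frac{1}{A + 49931} = \frac{1}{-44819 + 49931} = \frac{1}{5112}$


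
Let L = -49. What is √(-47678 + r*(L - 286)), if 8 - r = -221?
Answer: I*√124393 ≈ 352.69*I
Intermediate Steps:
r = 229 (r = 8 - 1*(-221) = 8 + 221 = 229)
√(-47678 + r*(L - 286)) = √(-47678 + 229*(-49 - 286)) = √(-47678 + 229*(-335)) = √(-47678 - 76715) = √(-124393) = I*√124393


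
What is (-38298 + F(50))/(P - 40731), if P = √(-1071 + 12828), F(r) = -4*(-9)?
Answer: 37105941/39500062 + 911*√11757/39500062 ≈ 0.94189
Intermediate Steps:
F(r) = 36
P = √11757 ≈ 108.43
(-38298 + F(50))/(P - 40731) = (-38298 + 36)/(√11757 - 40731) = -38262/(-40731 + √11757)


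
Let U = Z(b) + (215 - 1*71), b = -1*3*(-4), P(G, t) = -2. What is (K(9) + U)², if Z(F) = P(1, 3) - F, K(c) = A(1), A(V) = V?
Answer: 17161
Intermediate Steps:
K(c) = 1
b = 12 (b = -3*(-4) = 12)
Z(F) = -2 - F
U = 130 (U = (-2 - 1*12) + (215 - 1*71) = (-2 - 12) + (215 - 71) = -14 + 144 = 130)
(K(9) + U)² = (1 + 130)² = 131² = 17161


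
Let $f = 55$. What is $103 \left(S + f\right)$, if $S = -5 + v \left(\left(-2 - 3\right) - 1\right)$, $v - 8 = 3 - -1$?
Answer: $-2266$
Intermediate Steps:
$v = 12$ ($v = 8 + \left(3 - -1\right) = 8 + \left(3 + 1\right) = 8 + 4 = 12$)
$S = -77$ ($S = -5 + 12 \left(\left(-2 - 3\right) - 1\right) = -5 + 12 \left(-5 - 1\right) = -5 + 12 \left(-6\right) = -5 - 72 = -77$)
$103 \left(S + f\right) = 103 \left(-77 + 55\right) = 103 \left(-22\right) = -2266$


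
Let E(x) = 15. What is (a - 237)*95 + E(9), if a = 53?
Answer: -17465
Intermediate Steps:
(a - 237)*95 + E(9) = (53 - 237)*95 + 15 = -184*95 + 15 = -17480 + 15 = -17465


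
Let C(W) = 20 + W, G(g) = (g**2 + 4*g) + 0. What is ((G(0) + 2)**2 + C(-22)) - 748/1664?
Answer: 645/416 ≈ 1.5505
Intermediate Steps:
G(g) = g**2 + 4*g
((G(0) + 2)**2 + C(-22)) - 748/1664 = ((0*(4 + 0) + 2)**2 + (20 - 22)) - 748/1664 = ((0*4 + 2)**2 - 2) - 748*1/1664 = ((0 + 2)**2 - 2) - 187/416 = (2**2 - 2) - 187/416 = (4 - 2) - 187/416 = 2 - 187/416 = 645/416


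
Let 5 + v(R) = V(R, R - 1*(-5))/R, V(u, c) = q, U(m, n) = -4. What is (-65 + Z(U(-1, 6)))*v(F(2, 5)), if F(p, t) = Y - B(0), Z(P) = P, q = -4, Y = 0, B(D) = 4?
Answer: 276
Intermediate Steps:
V(u, c) = -4
F(p, t) = -4 (F(p, t) = 0 - 1*4 = 0 - 4 = -4)
v(R) = -5 - 4/R
(-65 + Z(U(-1, 6)))*v(F(2, 5)) = (-65 - 4)*(-5 - 4/(-4)) = -69*(-5 - 4*(-¼)) = -69*(-5 + 1) = -69*(-4) = 276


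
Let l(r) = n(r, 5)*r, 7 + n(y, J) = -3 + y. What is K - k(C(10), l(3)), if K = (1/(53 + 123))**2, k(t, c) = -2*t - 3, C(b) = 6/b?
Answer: 650501/154880 ≈ 4.2000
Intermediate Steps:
n(y, J) = -10 + y (n(y, J) = -7 + (-3 + y) = -10 + y)
l(r) = r*(-10 + r) (l(r) = (-10 + r)*r = r*(-10 + r))
k(t, c) = -3 - 2*t
K = 1/30976 (K = (1/176)**2 = 1/30976 ≈ 3.2283e-5)
K - k(C(10), l(3)) = 1/30976 - (-3 - 12/10) = 1/30976 - (-3 - 2*3/5) = 1/30976 - (-3 - 6/5) = 1/30976 - 1*(-21/5) = 1/30976 + 21/5 = 650501/154880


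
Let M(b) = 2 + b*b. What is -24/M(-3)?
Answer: -24/11 ≈ -2.1818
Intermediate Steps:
M(b) = 2 + b²
-24/M(-3) = -24/(2 + (-3)²) = -24/(2 + 9) = -24/11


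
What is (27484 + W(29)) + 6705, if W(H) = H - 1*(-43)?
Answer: 34261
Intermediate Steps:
W(H) = 43 + H (W(H) = H + 43 = 43 + H)
(27484 + W(29)) + 6705 = (27484 + (43 + 29)) + 6705 = (27484 + 72) + 6705 = 27556 + 6705 = 34261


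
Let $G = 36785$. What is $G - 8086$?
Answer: $28699$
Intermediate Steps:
$G - 8086 = 36785 - 8086 = 28699$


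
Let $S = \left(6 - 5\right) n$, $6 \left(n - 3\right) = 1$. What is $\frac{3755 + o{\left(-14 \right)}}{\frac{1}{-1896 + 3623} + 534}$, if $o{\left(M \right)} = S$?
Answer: $\frac{38942123}{5533314} \approx 7.0378$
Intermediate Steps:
$n = \frac{19}{6}$ ($n = 3 + \frac{1}{6} \cdot 1 = 3 + \frac{1}{6} = \frac{19}{6} \approx 3.1667$)
$S = \frac{19}{6}$ ($S = \left(6 - 5\right) \frac{19}{6} = 1 \cdot \frac{19}{6} = \frac{19}{6} \approx 3.1667$)
$o{\left(M \right)} = \frac{19}{6}$
$\frac{3755 + o{\left(-14 \right)}}{\frac{1}{-1896 + 3623} + 534} = \frac{3755 + \frac{19}{6}}{\frac{1}{-1896 + 3623} + 534} = \frac{22549}{6 \left(\frac{1}{1727} + 534\right)} = \frac{22549}{6 \cdot \frac{922219}{1727}} = \frac{22549}{6} \cdot \frac{1727}{922219} = \frac{38942123}{5533314}$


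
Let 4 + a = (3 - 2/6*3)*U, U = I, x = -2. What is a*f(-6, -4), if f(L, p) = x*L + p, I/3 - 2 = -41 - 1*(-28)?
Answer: -560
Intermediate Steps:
I = -33 (I = 6 + 3*(-41 - 1*(-28)) = 6 + 3*(-41 + 28) = 6 + 3*(-13) = 6 - 39 = -33)
U = -33
f(L, p) = p - 2*L (f(L, p) = -2*L + p = p - 2*L)
a = -70 (a = -4 + (3 - 2/6*3)*(-33) = -4 + (3 - 2*1/6*3)*(-33) = -4 + (3 - 1/3*3)*(-33) = -4 + (3 - 1)*(-33) = -4 + 2*(-33) = -4 - 66 = -70)
a*f(-6, -4) = -70*(-4 - 2*(-6)) = -70*(-4 + 12) = -70*8 = -560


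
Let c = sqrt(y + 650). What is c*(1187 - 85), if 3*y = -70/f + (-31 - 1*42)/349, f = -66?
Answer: 2204*sqrt(21563620771)/11517 ≈ 28102.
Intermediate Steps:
y = 9806/34551 (y = (-70/(-66) + (-31 - 1*42)/349)/3 = (-70*(-1/66) + (-31 - 42)*(1/349))/3 = (35/33 - 73*1/349)/3 = (35/33 - 73/349)/3 = (1/3)*(9806/11517) = 9806/34551 ≈ 0.28381)
c = 2*sqrt(21563620771)/11517 (c = sqrt(9806/34551 + 650) = sqrt(22467956/34551) = 2*sqrt(21563620771)/11517 ≈ 25.501)
c*(1187 - 85) = (2*sqrt(21563620771)/11517)*(1187 - 85) = (2*sqrt(21563620771)/11517)*1102 = 2204*sqrt(21563620771)/11517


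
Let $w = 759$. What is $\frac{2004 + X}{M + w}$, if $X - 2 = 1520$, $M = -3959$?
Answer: $- \frac{1763}{1600} \approx -1.1019$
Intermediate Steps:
$X = 1522$ ($X = 2 + 1520 = 1522$)
$\frac{2004 + X}{M + w} = \frac{2004 + 1522}{-3959 + 759} = \frac{3526}{-3200} = 3526 \left(- \frac{1}{3200}\right) = - \frac{1763}{1600}$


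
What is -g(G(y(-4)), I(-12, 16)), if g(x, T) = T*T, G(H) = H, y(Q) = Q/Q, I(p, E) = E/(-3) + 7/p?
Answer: -5041/144 ≈ -35.007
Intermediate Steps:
I(p, E) = 7/p - E/3 (I(p, E) = E*(-1/3) + 7/p = -E/3 + 7/p = 7/p - E/3)
y(Q) = 1
g(x, T) = T**2
-g(G(y(-4)), I(-12, 16)) = -(7/(-12) - 1/3*16)**2 = -(7*(-1/12) - 16/3)**2 = -(-7/12 - 16/3)**2 = -(-71/12)**2 = -1*5041/144 = -5041/144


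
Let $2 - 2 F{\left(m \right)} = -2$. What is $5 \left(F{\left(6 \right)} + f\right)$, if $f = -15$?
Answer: $-65$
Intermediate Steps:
$F{\left(m \right)} = 2$ ($F{\left(m \right)} = 1 - -1 = 1 + 1 = 2$)
$5 \left(F{\left(6 \right)} + f\right) = 5 \left(2 - 15\right) = 5 \left(-13\right) = -65$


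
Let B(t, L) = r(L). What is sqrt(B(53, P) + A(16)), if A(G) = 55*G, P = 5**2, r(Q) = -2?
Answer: sqrt(878) ≈ 29.631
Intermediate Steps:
P = 25
B(t, L) = -2
sqrt(B(53, P) + A(16)) = sqrt(-2 + 55*16) = sqrt(-2 + 880) = sqrt(878)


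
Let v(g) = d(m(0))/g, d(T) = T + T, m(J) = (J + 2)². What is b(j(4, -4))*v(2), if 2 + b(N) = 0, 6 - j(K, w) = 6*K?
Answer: -8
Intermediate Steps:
m(J) = (2 + J)²
d(T) = 2*T
j(K, w) = 6 - 6*K
b(N) = -2 (b(N) = -2 + 0 = -2)
v(g) = 8/g (v(g) = (2*(2 + 0)²)/g = (2*2²)/g = (2*4)/g = 8/g)
b(j(4, -4))*v(2) = -16/2 = -2*4 = -8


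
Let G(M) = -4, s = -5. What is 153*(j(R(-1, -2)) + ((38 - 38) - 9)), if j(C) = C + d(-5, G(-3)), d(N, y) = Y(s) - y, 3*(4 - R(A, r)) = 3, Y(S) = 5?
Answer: 459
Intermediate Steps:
R(A, r) = 3 (R(A, r) = 4 - 1/3*3 = 4 - 1 = 3)
d(N, y) = 5 - y
j(C) = 9 + C (j(C) = C + (5 - 1*(-4)) = C + (5 + 4) = C + 9 = 9 + C)
153*(j(R(-1, -2)) + ((38 - 38) - 9)) = 153*((9 + 3) + ((38 - 38) - 9)) = 153*(12 + (0 - 9)) = 153*(12 - 9) = 153*3 = 459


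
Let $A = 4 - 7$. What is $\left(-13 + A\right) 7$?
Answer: $-112$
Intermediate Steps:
$A = -3$ ($A = 4 - 7 = -3$)
$\left(-13 + A\right) 7 = \left(-13 - 3\right) 7 = \left(-16\right) 7 = -112$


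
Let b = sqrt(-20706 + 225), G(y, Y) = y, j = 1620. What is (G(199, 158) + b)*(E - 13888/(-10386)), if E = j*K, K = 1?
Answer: 1675501196/5193 + 8419604*I*sqrt(20481)/5193 ≈ 3.2265e+5 + 2.3203e+5*I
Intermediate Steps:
b = I*sqrt(20481) (b = sqrt(-20481) = I*sqrt(20481) ≈ 143.11*I)
E = 1620 (E = 1620*1 = 1620)
(G(199, 158) + b)*(E - 13888/(-10386)) = (199 + I*sqrt(20481))*(1620 - 13888/(-10386)) = (199 + I*sqrt(20481))*(1620 - 13888*(-1/10386)) = (199 + I*sqrt(20481))*(1620 + 6944/5193) = (199 + I*sqrt(20481))*(8419604/5193) = 1675501196/5193 + 8419604*I*sqrt(20481)/5193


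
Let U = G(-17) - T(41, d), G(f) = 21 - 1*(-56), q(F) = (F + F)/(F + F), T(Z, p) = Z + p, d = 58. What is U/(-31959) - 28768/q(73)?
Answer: -919396490/31959 ≈ -28768.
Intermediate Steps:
q(F) = 1 (q(F) = (2*F)/((2*F)) = (2*F)*(1/(2*F)) = 1)
G(f) = 77 (G(f) = 21 + 56 = 77)
U = -22 (U = 77 - (41 + 58) = 77 - 1*99 = 77 - 99 = -22)
U/(-31959) - 28768/q(73) = -22/(-31959) - 28768/1 = -22*(-1/31959) - 28768*1 = 22/31959 - 28768 = -919396490/31959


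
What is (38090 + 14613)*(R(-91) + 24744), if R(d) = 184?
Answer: 1313780384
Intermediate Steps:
(38090 + 14613)*(R(-91) + 24744) = (38090 + 14613)*(184 + 24744) = 52703*24928 = 1313780384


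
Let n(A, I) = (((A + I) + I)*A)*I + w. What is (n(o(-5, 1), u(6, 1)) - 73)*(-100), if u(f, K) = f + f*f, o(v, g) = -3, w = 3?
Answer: 1027600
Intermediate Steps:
u(f, K) = f + f**2
n(A, I) = 3 + A*I*(A + 2*I) (n(A, I) = (((A + I) + I)*A)*I + 3 = ((A + 2*I)*A)*I + 3 = (A*(A + 2*I))*I + 3 = A*I*(A + 2*I) + 3 = 3 + A*I*(A + 2*I))
(n(o(-5, 1), u(6, 1)) - 73)*(-100) = ((3 + (6*(1 + 6))*(-3)**2 + 2*(-3)*(6*(1 + 6))**2) - 73)*(-100) = ((3 + (6*7)*9 + 2*(-3)*(6*7)**2) - 73)*(-100) = ((3 + 42*9 + 2*(-3)*42**2) - 73)*(-100) = ((3 + 378 + 2*(-3)*1764) - 73)*(-100) = ((3 + 378 - 10584) - 73)*(-100) = (-10203 - 73)*(-100) = -10276*(-100) = 1027600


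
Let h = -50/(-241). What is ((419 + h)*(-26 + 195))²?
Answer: 291518095357801/58081 ≈ 5.0192e+9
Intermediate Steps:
h = 50/241 (h = -50*(-1/241) = 50/241 ≈ 0.20747)
((419 + h)*(-26 + 195))² = ((419 + 50/241)*(-26 + 195))² = ((101029/241)*169)² = (17073901/241)² = 291518095357801/58081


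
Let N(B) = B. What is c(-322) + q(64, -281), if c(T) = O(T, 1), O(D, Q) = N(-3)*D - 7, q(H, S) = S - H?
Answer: 614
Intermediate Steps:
O(D, Q) = -7 - 3*D (O(D, Q) = -3*D - 7 = -7 - 3*D)
c(T) = -7 - 3*T
c(-322) + q(64, -281) = (-7 - 3*(-322)) + (-281 - 1*64) = (-7 + 966) + (-281 - 64) = 959 - 345 = 614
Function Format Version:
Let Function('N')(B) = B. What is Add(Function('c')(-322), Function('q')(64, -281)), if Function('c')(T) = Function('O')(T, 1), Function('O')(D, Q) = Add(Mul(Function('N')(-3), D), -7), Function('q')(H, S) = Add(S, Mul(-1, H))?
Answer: 614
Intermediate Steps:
Function('O')(D, Q) = Add(-7, Mul(-3, D)) (Function('O')(D, Q) = Add(Mul(-3, D), -7) = Add(-7, Mul(-3, D)))
Function('c')(T) = Add(-7, Mul(-3, T))
Add(Function('c')(-322), Function('q')(64, -281)) = Add(Add(-7, Mul(-3, -322)), Add(-281, Mul(-1, 64))) = Add(Add(-7, 966), Add(-281, -64)) = Add(959, -345) = 614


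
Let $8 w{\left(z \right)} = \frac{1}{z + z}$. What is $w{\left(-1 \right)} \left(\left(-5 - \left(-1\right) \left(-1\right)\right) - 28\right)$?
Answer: $\frac{17}{8} \approx 2.125$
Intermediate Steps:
$w{\left(z \right)} = \frac{1}{16 z}$ ($w{\left(z \right)} = \frac{1}{8 \left(z + z\right)} = \frac{1}{8 \cdot 2 z} = \frac{\frac{1}{2} \frac{1}{z}}{8} = \frac{1}{16 z}$)
$w{\left(-1 \right)} \left(\left(-5 - \left(-1\right) \left(-1\right)\right) - 28\right) = \frac{1}{16 \left(-1\right)} \left(\left(-5 - \left(-1\right) \left(-1\right)\right) - 28\right) = \frac{1}{16} \left(-1\right) \left(\left(-5 - 1\right) - 28\right) = - \frac{\left(-5 - 1\right) - 28}{16} = - \frac{-6 - 28}{16} = \left(- \frac{1}{16}\right) \left(-34\right) = \frac{17}{8}$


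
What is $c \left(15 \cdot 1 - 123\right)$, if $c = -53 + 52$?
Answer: $108$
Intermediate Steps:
$c = -1$
$c \left(15 \cdot 1 - 123\right) = - (15 \cdot 1 - 123) = - (15 - 123) = \left(-1\right) \left(-108\right) = 108$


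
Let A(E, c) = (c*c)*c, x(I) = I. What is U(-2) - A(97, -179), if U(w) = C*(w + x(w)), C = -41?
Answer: 5735503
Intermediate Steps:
A(E, c) = c³ (A(E, c) = c²*c = c³)
U(w) = -82*w (U(w) = -41*(w + w) = -82*w)
U(-2) - A(97, -179) = -82*(-2) - 1*(-179)³ = 164 - 1*(-5735339) = 164 + 5735339 = 5735503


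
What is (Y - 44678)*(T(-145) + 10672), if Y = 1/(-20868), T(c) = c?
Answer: -3271582832045/6956 ≈ -4.7033e+8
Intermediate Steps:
Y = -1/20868 ≈ -4.7920e-5
(Y - 44678)*(T(-145) + 10672) = (-1/20868 - 44678)*(-145 + 10672) = -932340505/20868*10527 = -3271582832045/6956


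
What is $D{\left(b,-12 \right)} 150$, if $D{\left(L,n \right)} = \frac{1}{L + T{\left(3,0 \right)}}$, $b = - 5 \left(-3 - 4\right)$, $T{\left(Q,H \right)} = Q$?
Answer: $\frac{75}{19} \approx 3.9474$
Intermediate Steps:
$b = 35$ ($b = \left(-5\right) \left(-7\right) = 35$)
$D{\left(L,n \right)} = \frac{1}{3 + L}$ ($D{\left(L,n \right)} = \frac{1}{L + 3} = \frac{1}{3 + L}$)
$D{\left(b,-12 \right)} 150 = \frac{1}{3 + 35} \cdot 150 = \frac{1}{38} \cdot 150 = \frac{75}{19}$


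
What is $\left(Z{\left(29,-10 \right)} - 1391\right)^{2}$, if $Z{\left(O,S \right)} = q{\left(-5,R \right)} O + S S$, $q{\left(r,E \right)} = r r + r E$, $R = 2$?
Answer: $732736$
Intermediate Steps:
$q{\left(r,E \right)} = r^{2} + E r$
$Z{\left(O,S \right)} = S^{2} + 15 O$ ($Z{\left(O,S \right)} = - 5 \left(2 - 5\right) O + S S = \left(-5\right) \left(-3\right) O + S^{2} = 15 O + S^{2} = S^{2} + 15 O$)
$\left(Z{\left(29,-10 \right)} - 1391\right)^{2} = \left(\left(\left(-10\right)^{2} + 15 \cdot 29\right) - 1391\right)^{2} = \left(\left(100 + 435\right) - 1391\right)^{2} = \left(535 - 1391\right)^{2} = \left(-856\right)^{2} = 732736$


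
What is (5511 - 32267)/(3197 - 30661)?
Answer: 6689/6866 ≈ 0.97422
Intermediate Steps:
(5511 - 32267)/(3197 - 30661) = -26756/(-27464) = -26756*(-1/27464) = 6689/6866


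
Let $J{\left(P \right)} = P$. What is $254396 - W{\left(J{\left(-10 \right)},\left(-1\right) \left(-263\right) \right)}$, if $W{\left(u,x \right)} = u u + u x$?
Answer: $256926$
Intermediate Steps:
$W{\left(u,x \right)} = u^{2} + u x$
$254396 - W{\left(J{\left(-10 \right)},\left(-1\right) \left(-263\right) \right)} = 254396 - - 10 \left(-10 - -263\right) = 254396 - - 10 \left(-10 + 263\right) = 254396 - \left(-10\right) 253 = 254396 - -2530 = 254396 + 2530 = 256926$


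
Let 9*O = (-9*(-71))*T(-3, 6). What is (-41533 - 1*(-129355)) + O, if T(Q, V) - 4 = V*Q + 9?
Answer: 87467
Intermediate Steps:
T(Q, V) = 13 + Q*V (T(Q, V) = 4 + (V*Q + 9) = 4 + (Q*V + 9) = 4 + (9 + Q*V) = 13 + Q*V)
O = -355 (O = ((-9*(-71))*(13 - 3*6))/9 = (639*(13 - 18))/9 = (639*(-5))/9 = (⅑)*(-3195) = -355)
(-41533 - 1*(-129355)) + O = (-41533 - 1*(-129355)) - 355 = (-41533 + 129355) - 355 = 87822 - 355 = 87467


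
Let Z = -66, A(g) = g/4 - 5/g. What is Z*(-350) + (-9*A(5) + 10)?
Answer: 92431/4 ≈ 23108.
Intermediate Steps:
A(g) = -5/g + g/4 (A(g) = g*(1/4) - 5/g = g/4 - 5/g = -5/g + g/4)
Z*(-350) + (-9*A(5) + 10) = -66*(-350) + (-9*(-5/5 + (1/4)*5) + 10) = 23100 + (-9*(-5*1/5 + 5/4) + 10) = 23100 + (-9*(-1 + 5/4) + 10) = 23100 + (-9*1/4 + 10) = 23100 + (-9/4 + 10) = 23100 + 31/4 = 92431/4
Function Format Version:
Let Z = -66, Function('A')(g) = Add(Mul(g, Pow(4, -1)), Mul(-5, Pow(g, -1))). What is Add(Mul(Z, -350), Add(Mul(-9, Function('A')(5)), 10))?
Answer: Rational(92431, 4) ≈ 23108.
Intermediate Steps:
Function('A')(g) = Add(Mul(-5, Pow(g, -1)), Mul(Rational(1, 4), g)) (Function('A')(g) = Add(Mul(g, Rational(1, 4)), Mul(-5, Pow(g, -1))) = Add(Mul(Rational(1, 4), g), Mul(-5, Pow(g, -1))) = Add(Mul(-5, Pow(g, -1)), Mul(Rational(1, 4), g)))
Add(Mul(Z, -350), Add(Mul(-9, Function('A')(5)), 10)) = Add(Mul(-66, -350), Add(Mul(-9, Add(Mul(-5, Pow(5, -1)), Mul(Rational(1, 4), 5))), 10)) = Add(23100, Add(Mul(-9, Add(Mul(-5, Rational(1, 5)), Rational(5, 4))), 10)) = Add(23100, Add(Mul(-9, Add(-1, Rational(5, 4))), 10)) = Add(23100, Add(Mul(-9, Rational(1, 4)), 10)) = Add(23100, Add(Rational(-9, 4), 10)) = Add(23100, Rational(31, 4)) = Rational(92431, 4)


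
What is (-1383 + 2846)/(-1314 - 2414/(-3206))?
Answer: -2345189/2105135 ≈ -1.1140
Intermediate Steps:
(-1383 + 2846)/(-1314 - 2414/(-3206)) = 1463/(-1314 - 2414*(-1/3206)) = 1463/(-1314 + 1207/1603) = 1463/(-2105135/1603) = 1463*(-1603/2105135) = -2345189/2105135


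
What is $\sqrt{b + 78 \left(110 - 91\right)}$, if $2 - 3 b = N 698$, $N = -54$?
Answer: $\frac{14 \sqrt{645}}{3} \approx 118.52$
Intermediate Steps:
$b = \frac{37694}{3}$ ($b = \frac{2}{3} - \frac{\left(-54\right) 698}{3} = \frac{2}{3} - -12564 = \frac{2}{3} + 12564 = \frac{37694}{3} \approx 12565.0$)
$\sqrt{b + 78 \left(110 - 91\right)} = \sqrt{\frac{37694}{3} + 78 \left(110 - 91\right)} = \sqrt{\frac{37694}{3} + 78 \cdot 19} = \sqrt{\frac{37694}{3} + 1482} = \sqrt{\frac{42140}{3}} = \frac{14 \sqrt{645}}{3}$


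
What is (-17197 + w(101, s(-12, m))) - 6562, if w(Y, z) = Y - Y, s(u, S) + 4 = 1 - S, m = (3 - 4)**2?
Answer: -23759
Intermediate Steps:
m = 1 (m = (-1)**2 = 1)
s(u, S) = -3 - S (s(u, S) = -4 + (1 - S) = -3 - S)
w(Y, z) = 0
(-17197 + w(101, s(-12, m))) - 6562 = (-17197 + 0) - 6562 = -17197 - 6562 = -23759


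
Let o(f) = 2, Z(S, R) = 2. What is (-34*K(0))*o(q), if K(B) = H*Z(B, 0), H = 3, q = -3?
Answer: -408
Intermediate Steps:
K(B) = 6 (K(B) = 3*2 = 6)
(-34*K(0))*o(q) = -34*6*2 = -204*2 = -408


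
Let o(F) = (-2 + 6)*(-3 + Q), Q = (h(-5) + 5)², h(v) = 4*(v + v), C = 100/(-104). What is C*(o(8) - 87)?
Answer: -120025/26 ≈ -4616.3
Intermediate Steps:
C = -25/26 (C = 100*(-1/104) = -25/26 ≈ -0.96154)
h(v) = 8*v (h(v) = 4*(2*v) = 8*v)
Q = 1225 (Q = (8*(-5) + 5)² = (-40 + 5)² = (-35)² = 1225)
o(F) = 4888 (o(F) = (-2 + 6)*(-3 + 1225) = 4*1222 = 4888)
C*(o(8) - 87) = -25*(4888 - 87)/26 = -25/26*4801 = -120025/26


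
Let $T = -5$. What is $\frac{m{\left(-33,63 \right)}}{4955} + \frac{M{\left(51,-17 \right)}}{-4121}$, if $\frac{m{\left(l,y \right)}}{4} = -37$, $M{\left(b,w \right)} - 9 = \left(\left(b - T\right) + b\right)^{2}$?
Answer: $- \frac{57384298}{20419555} \approx -2.8103$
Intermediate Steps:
$M{\left(b,w \right)} = 9 + \left(5 + 2 b\right)^{2}$ ($M{\left(b,w \right)} = 9 + \left(\left(b - -5\right) + b\right)^{2} = 9 + \left(\left(b + 5\right) + b\right)^{2} = 9 + \left(\left(5 + b\right) + b\right)^{2} = 9 + \left(5 + 2 b\right)^{2}$)
$m{\left(l,y \right)} = -148$ ($m{\left(l,y \right)} = 4 \left(-37\right) = -148$)
$\frac{m{\left(-33,63 \right)}}{4955} + \frac{M{\left(51,-17 \right)}}{-4121} = - \frac{148}{4955} + \frac{9 + \left(5 + 2 \cdot 51\right)^{2}}{-4121} = \left(-148\right) \frac{1}{4955} + \left(9 + \left(5 + 102\right)^{2}\right) \left(- \frac{1}{4121}\right) = - \frac{148}{4955} + \left(9 + 107^{2}\right) \left(- \frac{1}{4121}\right) = - \frac{148}{4955} + \left(9 + 11449\right) \left(- \frac{1}{4121}\right) = - \frac{148}{4955} + 11458 \left(- \frac{1}{4121}\right) = - \frac{148}{4955} - \frac{11458}{4121} = - \frac{57384298}{20419555}$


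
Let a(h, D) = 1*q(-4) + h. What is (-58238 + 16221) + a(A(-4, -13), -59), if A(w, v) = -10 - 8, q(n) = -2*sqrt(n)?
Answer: -42035 - 4*I ≈ -42035.0 - 4.0*I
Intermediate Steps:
A(w, v) = -18
a(h, D) = h - 4*I (a(h, D) = 1*(-4*I) + h = -4*I + h = h - 4*I)
(-58238 + 16221) + a(A(-4, -13), -59) = (-58238 + 16221) + (-18 - 4*I) = -42017 + (-18 - 4*I) = -42035 - 4*I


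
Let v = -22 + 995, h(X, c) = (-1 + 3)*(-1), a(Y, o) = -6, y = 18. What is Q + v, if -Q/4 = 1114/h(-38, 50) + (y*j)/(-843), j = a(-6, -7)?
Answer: 899337/281 ≈ 3200.5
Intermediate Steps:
j = -6
h(X, c) = -2 (h(X, c) = 2*(-1) = -2)
Q = 625924/281 (Q = -4*(1114/(-2) + (18*(-6))/(-843)) = -4*(1114*(-1/2) - 108*(-1/843)) = -4*(-557 + 36/281) = -4*(-156481/281) = 625924/281 ≈ 2227.5)
v = 973
Q + v = 625924/281 + 973 = 899337/281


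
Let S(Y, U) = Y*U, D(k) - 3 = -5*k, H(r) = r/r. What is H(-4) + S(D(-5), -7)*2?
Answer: -391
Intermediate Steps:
H(r) = 1
D(k) = 3 - 5*k
S(Y, U) = U*Y
H(-4) + S(D(-5), -7)*2 = 1 - 7*(3 - 5*(-5))*2 = 1 - 7*(3 + 25)*2 = 1 - 7*28*2 = 1 - 196*2 = 1 - 392 = -391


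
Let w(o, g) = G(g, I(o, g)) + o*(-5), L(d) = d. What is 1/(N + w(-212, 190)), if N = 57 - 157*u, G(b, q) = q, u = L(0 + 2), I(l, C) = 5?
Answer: 1/808 ≈ 0.0012376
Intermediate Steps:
u = 2 (u = 0 + 2 = 2)
w(o, g) = 5 - 5*o (w(o, g) = 5 + o*(-5) = 5 - 5*o)
N = -257 (N = 57 - 157*2 = 57 - 314 = -257)
1/(N + w(-212, 190)) = 1/(-257 + (5 - 5*(-212))) = 1/(-257 + (5 + 1060)) = 1/(-257 + 1065) = 1/808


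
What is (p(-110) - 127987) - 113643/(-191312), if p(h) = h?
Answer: -24506379621/191312 ≈ -1.2810e+5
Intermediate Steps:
(p(-110) - 127987) - 113643/(-191312) = (-110 - 127987) - 113643/(-191312) = -128097 - 113643*(-1/191312) = -128097 + 113643/191312 = -24506379621/191312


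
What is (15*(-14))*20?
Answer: -4200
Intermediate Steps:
(15*(-14))*20 = -210*20 = -4200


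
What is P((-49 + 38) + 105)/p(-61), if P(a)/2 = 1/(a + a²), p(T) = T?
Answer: -1/272365 ≈ -3.6715e-6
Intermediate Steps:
P(a) = 2/(a + a²)
P((-49 + 38) + 105)/p(-61) = (2/(((-49 + 38) + 105)*(1 + ((-49 + 38) + 105))))/(-61) = (2/((-11 + 105)*(1 + (-11 + 105))))*(-1/61) = (2/(94*(1 + 94)))*(-1/61) = (2*(1/94)/95)*(-1/61) = (2*(1/94)*(1/95))*(-1/61) = (1/4465)*(-1/61) = -1/272365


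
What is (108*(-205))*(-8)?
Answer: 177120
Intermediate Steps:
(108*(-205))*(-8) = -22140*(-8) = 177120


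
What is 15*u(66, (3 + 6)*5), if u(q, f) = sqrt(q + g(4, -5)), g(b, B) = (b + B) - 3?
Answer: 15*sqrt(62) ≈ 118.11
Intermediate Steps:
g(b, B) = -3 + B + b (g(b, B) = (B + b) - 3 = -3 + B + b)
u(q, f) = sqrt(-4 + q) (u(q, f) = sqrt(q + (-3 - 5 + 4)) = sqrt(q - 4) = sqrt(-4 + q))
15*u(66, (3 + 6)*5) = 15*sqrt(-4 + 66) = 15*sqrt(62)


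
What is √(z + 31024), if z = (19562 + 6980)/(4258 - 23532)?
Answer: √5446362701/419 ≈ 176.13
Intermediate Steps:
z = -577/419 (z = 26542/(-19274) = 26542*(-1/19274) = -577/419 ≈ -1.3771)
√(z + 31024) = √(-577/419 + 31024) = √(12998479/419) = √5446362701/419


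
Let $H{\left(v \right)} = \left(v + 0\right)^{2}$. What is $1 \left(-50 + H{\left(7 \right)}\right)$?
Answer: $-1$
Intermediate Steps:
$H{\left(v \right)} = v^{2}$
$1 \left(-50 + H{\left(7 \right)}\right) = 1 \left(-50 + 7^{2}\right) = 1 \left(-50 + 49\right) = 1 \left(-1\right) = -1$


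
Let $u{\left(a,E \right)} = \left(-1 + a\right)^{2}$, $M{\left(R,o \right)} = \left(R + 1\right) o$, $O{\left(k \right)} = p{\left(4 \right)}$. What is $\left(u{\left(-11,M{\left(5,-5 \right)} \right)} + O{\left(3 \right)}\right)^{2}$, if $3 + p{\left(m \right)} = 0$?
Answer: $19881$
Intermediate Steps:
$p{\left(m \right)} = -3$ ($p{\left(m \right)} = -3 + 0 = -3$)
$O{\left(k \right)} = -3$
$M{\left(R,o \right)} = o \left(1 + R\right)$ ($M{\left(R,o \right)} = \left(1 + R\right) o = o \left(1 + R\right)$)
$\left(u{\left(-11,M{\left(5,-5 \right)} \right)} + O{\left(3 \right)}\right)^{2} = \left(\left(-1 - 11\right)^{2} - 3\right)^{2} = \left(\left(-12\right)^{2} - 3\right)^{2} = \left(144 - 3\right)^{2} = 141^{2} = 19881$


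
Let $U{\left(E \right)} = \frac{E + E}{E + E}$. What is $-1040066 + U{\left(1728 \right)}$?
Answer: $-1040065$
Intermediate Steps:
$U{\left(E \right)} = 1$ ($U{\left(E \right)} = \frac{2 E}{2 E} = 2 E \frac{1}{2 E} = 1$)
$-1040066 + U{\left(1728 \right)} = -1040066 + 1 = -1040065$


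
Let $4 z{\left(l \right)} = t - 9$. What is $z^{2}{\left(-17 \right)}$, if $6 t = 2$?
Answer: $\frac{169}{36} \approx 4.6944$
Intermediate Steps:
$t = \frac{1}{3}$ ($t = \frac{1}{6} \cdot 2 = \frac{1}{3} \approx 0.33333$)
$z{\left(l \right)} = - \frac{13}{6}$ ($z{\left(l \right)} = \frac{\frac{1}{3} - 9}{4} = \frac{1}{4} \left(- \frac{26}{3}\right) = - \frac{13}{6}$)
$z^{2}{\left(-17 \right)} = \left(- \frac{13}{6}\right)^{2} = \frac{169}{36}$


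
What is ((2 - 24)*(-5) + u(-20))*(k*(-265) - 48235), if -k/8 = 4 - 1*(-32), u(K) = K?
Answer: 2527650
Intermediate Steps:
k = -288 (k = -8*(4 - 1*(-32)) = -8*(4 + 32) = -8*36 = -288)
((2 - 24)*(-5) + u(-20))*(k*(-265) - 48235) = ((2 - 24)*(-5) - 20)*(-288*(-265) - 48235) = (-22*(-5) - 20)*(76320 - 48235) = (110 - 20)*28085 = 90*28085 = 2527650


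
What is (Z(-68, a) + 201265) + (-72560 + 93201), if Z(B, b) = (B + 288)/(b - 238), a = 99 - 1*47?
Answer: 20637148/93 ≈ 2.2190e+5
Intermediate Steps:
a = 52 (a = 99 - 47 = 52)
Z(B, b) = (288 + B)/(-238 + b)
(Z(-68, a) + 201265) + (-72560 + 93201) = ((288 - 68)/(-238 + 52) + 201265) + (-72560 + 93201) = (220/(-186) + 201265) + 20641 = (-1/186*220 + 201265) + 20641 = (-110/93 + 201265) + 20641 = 18717535/93 + 20641 = 20637148/93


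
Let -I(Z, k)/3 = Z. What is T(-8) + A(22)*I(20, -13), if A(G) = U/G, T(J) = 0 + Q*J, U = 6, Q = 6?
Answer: -708/11 ≈ -64.364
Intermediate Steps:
I(Z, k) = -3*Z
T(J) = 6*J (T(J) = 0 + 6*J = 6*J)
A(G) = 6/G
T(-8) + A(22)*I(20, -13) = 6*(-8) + (6/22)*(-3*20) = -48 + (6*(1/22))*(-60) = -48 + (3/11)*(-60) = -48 - 180/11 = -708/11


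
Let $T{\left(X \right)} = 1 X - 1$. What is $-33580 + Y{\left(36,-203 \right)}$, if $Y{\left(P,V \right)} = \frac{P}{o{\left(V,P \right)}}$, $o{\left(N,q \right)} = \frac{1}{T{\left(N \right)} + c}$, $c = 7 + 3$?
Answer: $-40564$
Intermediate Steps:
$T{\left(X \right)} = -1 + X$ ($T{\left(X \right)} = X - 1 = -1 + X$)
$c = 10$
$o{\left(N,q \right)} = \frac{1}{9 + N}$ ($o{\left(N,q \right)} = \frac{1}{\left(-1 + N\right) + 10} = \frac{1}{9 + N}$)
$Y{\left(P,V \right)} = P \left(9 + V\right)$ ($Y{\left(P,V \right)} = \frac{P}{\frac{1}{9 + V}} = P \left(9 + V\right)$)
$-33580 + Y{\left(36,-203 \right)} = -33580 + 36 \left(9 - 203\right) = -33580 + 36 \left(-194\right) = -33580 - 6984 = -40564$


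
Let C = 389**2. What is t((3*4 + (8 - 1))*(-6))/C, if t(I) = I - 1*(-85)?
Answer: -29/151321 ≈ -0.00019165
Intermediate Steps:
t(I) = 85 + I (t(I) = I + 85 = 85 + I)
C = 151321
t((3*4 + (8 - 1))*(-6))/C = (85 + (3*4 + (8 - 1))*(-6))/151321 = (85 + (12 + 7)*(-6))*(1/151321) = (85 + 19*(-6))*(1/151321) = (85 - 114)*(1/151321) = -29*1/151321 = -29/151321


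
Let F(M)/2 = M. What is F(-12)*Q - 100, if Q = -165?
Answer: 3860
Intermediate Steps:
F(M) = 2*M
F(-12)*Q - 100 = (2*(-12))*(-165) - 100 = -24*(-165) - 100 = 3960 - 100 = 3860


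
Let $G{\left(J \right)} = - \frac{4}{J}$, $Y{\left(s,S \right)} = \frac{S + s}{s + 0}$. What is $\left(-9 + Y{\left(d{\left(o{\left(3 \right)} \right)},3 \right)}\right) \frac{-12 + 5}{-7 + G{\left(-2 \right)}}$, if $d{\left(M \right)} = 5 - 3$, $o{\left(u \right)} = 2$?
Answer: $- \frac{91}{10} \approx -9.1$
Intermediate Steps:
$d{\left(M \right)} = 2$
$Y{\left(s,S \right)} = \frac{S + s}{s}$
$\left(-9 + Y{\left(d{\left(o{\left(3 \right)} \right)},3 \right)}\right) \frac{-12 + 5}{-7 + G{\left(-2 \right)}} = \left(-9 + \frac{3 + 2}{2}\right) \frac{-12 + 5}{-7 - \frac{4}{-2}} = \left(-9 + \frac{1}{2} \cdot 5\right) \left(- \frac{7}{-7 - -2}\right) = \left(-9 + \frac{5}{2}\right) \left(- \frac{7}{-7 + 2}\right) = - \frac{13 \left(- \frac{7}{-5}\right)}{2} = - \frac{13 \left(\left(-7\right) \left(- \frac{1}{5}\right)\right)}{2} = \left(- \frac{13}{2}\right) \frac{7}{5} = - \frac{91}{10}$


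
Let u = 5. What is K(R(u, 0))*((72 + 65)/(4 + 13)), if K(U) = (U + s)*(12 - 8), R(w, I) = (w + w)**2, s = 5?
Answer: 57540/17 ≈ 3384.7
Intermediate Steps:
R(w, I) = 4*w**2 (R(w, I) = (2*w)**2 = 4*w**2)
K(U) = 20 + 4*U (K(U) = (U + 5)*(12 - 8) = (5 + U)*4 = 20 + 4*U)
K(R(u, 0))*((72 + 65)/(4 + 13)) = (20 + 4*(4*5**2))*((72 + 65)/(4 + 13)) = (20 + 4*(4*25))*(137/17) = (20 + 4*100)*(137*(1/17)) = (20 + 400)*(137/17) = 420*(137/17) = 57540/17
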